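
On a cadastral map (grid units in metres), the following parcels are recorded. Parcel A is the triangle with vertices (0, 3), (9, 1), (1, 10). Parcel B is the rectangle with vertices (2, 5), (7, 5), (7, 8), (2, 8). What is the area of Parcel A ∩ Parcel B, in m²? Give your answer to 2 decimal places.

The intersection is the polygon with vertices (5.444,5), (2,5), (2,8), (2.778,8).
By the shoelace formula its area is 6.33.

6.33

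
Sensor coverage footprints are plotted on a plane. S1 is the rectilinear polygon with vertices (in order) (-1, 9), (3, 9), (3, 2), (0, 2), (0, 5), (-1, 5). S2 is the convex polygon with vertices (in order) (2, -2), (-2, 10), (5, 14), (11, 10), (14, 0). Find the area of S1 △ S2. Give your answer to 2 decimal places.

|S1| = 25, |S2| = 167, |S1∩S2| = 23.6667.
|S1 △ S2| = |S1| + |S2| − 2·|S1∩S2| = 25 + 167 − 47.3333 = 144.67.

144.67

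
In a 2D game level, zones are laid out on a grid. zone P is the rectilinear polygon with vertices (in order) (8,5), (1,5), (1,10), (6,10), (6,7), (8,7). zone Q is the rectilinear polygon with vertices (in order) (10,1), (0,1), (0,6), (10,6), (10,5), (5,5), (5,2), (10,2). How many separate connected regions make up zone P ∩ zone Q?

1

zone P ∩ zone Q is a single connected region.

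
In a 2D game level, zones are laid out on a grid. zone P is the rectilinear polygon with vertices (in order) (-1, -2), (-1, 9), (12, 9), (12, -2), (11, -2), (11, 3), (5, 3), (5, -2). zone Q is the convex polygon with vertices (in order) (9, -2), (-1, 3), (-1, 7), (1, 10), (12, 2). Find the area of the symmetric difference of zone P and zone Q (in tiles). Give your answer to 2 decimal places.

|zone P| = 113, |zone Q| = 78, |zone P∩zone Q| = 53.697.
|zone P △ zone Q| = |zone P| + |zone Q| − 2·|zone P∩zone Q| = 113 + 78 − 107.3939 = 83.61.

83.61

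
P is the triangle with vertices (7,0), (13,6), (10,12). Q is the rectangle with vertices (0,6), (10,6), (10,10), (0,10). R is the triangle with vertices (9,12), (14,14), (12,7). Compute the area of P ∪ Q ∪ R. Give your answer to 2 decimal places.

75.50

By inclusion–exclusion:
Individual areas: |P| = 27, |Q| = 40, |R| = 15.5.
|P∩Q| = 4.
|P∩R| = 3.0027.
|Q∩R| = 0.
|P∩Q∩R| = 0.
|P ∪ Q ∪ R| = 82.5 − 7.0027 + 0 = 75.50.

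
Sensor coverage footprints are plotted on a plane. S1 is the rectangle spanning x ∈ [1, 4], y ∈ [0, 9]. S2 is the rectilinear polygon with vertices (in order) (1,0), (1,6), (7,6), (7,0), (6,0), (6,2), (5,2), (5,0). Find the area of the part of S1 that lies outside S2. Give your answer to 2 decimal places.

9.00

|S1| = 27, |S1∩S2| = 18.
|S1 ∖ S2| = |S1| − |S1∩S2| = 27 − 18 = 9.00.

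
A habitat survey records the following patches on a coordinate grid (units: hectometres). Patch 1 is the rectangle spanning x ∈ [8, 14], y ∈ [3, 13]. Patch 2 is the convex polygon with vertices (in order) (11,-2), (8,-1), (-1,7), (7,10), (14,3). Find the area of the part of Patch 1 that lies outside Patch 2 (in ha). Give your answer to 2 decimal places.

|Patch 1| = 60, |Patch 1∩Patch 2| = 18.
|Patch 1 ∖ Patch 2| = |Patch 1| − |Patch 1∩Patch 2| = 60 − 18 = 42.00.

42.00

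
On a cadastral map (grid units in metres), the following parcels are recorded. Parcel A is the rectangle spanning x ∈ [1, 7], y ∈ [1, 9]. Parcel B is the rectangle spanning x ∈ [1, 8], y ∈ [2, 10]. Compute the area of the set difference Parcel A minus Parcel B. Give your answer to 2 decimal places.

|Parcel A∩Parcel B|: x∈[1,7], y∈[2,9] → 6·7 = 42.
|Parcel A| = 48.
|Parcel A ∖ Parcel B| = |Parcel A| − |Parcel A∩Parcel B| = 48 − 42 = 6.00.

6.00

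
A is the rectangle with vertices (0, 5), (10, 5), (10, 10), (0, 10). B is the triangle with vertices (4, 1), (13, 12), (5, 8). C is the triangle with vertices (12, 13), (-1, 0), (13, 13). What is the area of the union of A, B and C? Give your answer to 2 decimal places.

By inclusion–exclusion:
Individual areas: |A| = 50, |B| = 26, |C| = 6.5.
|A∩B| = 17.0974.
|A∩C| = 2.8846.
|B∩C| = 3.0333.
|A∩B∩C| = 2.7128.
|A ∪ B ∪ C| = 82.5 − 23.0154 + 2.7128 = 62.20.

62.20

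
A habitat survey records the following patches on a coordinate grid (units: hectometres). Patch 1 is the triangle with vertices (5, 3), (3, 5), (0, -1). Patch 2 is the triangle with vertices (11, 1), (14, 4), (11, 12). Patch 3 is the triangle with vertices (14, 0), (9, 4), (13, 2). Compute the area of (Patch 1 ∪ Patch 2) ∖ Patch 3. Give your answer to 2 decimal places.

|Patch 1 ∪ Patch 2| = 25.5.
|(Patch 1 ∪ Patch 2) ∩ Patch 3| = 0.7889.
|(Patch 1 ∪ Patch 2) ∖ Patch 3| = 25.5 − 0.7889 = 24.71.

24.71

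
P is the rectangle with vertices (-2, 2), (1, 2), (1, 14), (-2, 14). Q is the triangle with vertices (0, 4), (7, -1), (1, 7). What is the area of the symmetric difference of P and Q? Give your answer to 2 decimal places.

|P| = 36, |Q| = 13, |P∩Q| = 1.8571.
|P △ Q| = |P| + |Q| − 2·|P∩Q| = 36 + 13 − 3.7143 = 45.29.

45.29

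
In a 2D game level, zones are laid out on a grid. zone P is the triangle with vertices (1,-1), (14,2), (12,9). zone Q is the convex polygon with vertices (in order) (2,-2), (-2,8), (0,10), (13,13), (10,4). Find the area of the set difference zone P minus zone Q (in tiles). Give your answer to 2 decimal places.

26.92

|zone P| = 48.5, |zone P∩zone Q| = 21.5831.
|zone P ∖ zone Q| = |zone P| − |zone P∩zone Q| = 48.5 − 21.5831 = 26.92.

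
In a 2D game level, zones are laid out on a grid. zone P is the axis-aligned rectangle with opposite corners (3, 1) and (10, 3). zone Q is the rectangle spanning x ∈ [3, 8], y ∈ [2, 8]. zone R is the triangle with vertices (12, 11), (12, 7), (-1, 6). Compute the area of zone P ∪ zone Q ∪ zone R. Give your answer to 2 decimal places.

57.78

By inclusion–exclusion:
Individual areas: |zone P| = 14, |zone Q| = 30, |zone R| = 26.
|zone P∩zone Q|: x∈[3,8], y∈[2,3] → 5·1 = 5.
|zone P∩zone R| = 0.
|zone Q∩zone R| = 7.2231.
|zone P∩zone Q∩zone R| = 0.
|zone P ∪ zone Q ∪ zone R| = 70 − 12.2231 + 0 = 57.78.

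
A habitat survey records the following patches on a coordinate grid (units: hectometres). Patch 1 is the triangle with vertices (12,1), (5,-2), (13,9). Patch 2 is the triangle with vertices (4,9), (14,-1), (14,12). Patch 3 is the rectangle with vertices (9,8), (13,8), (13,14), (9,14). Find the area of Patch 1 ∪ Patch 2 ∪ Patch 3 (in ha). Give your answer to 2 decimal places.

90.55

By inclusion–exclusion:
Individual areas: |Patch 1| = 26.5, |Patch 2| = 65, |Patch 3| = 24.
|Patch 1∩Patch 2| = 12.5526.
|Patch 1∩Patch 3| = 0.3011.
|Patch 2∩Patch 3| = 12.4.
|Patch 1∩Patch 2∩Patch 3| = 0.3011.
|Patch 1 ∪ Patch 2 ∪ Patch 3| = 115.5 − 25.2538 + 0.3011 = 90.55.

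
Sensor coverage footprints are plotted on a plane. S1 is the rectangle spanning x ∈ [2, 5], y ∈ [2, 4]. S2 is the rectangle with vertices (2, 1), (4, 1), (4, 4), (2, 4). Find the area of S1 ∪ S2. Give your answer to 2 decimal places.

By inclusion–exclusion:
Individual areas: |S1| = 6, |S2| = 6.
|S1∩S2|: x∈[2,4], y∈[2,4] → 2·2 = 4.
|S1 ∪ S2| = 12 − 4 = 8.00.

8.00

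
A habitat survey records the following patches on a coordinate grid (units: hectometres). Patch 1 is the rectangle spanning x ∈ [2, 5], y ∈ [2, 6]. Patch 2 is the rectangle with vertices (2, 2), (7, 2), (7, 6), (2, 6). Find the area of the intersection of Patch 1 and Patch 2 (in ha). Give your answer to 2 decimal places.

12.00

|Patch 1∩Patch 2|: x∈[2,5], y∈[2,6] → 3·4 = 12.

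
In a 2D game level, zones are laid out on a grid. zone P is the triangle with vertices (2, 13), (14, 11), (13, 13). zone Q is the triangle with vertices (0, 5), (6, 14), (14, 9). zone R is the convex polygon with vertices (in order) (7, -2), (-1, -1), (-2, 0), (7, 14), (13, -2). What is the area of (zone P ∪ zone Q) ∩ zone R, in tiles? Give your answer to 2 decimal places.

27.41

The region (zone P ∪ zone Q) ∩ zone R is the polygon with vertices (7.306,13.184), (9.371,7.677), (1.488,5.425), (6.713,13.554).
By the shoelace formula its area is 27.41.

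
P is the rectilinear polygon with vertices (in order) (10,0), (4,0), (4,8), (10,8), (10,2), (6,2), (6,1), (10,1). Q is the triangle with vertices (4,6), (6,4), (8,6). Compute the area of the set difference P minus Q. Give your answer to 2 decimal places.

40.00

|P| = 44, |P∩Q| = 4.
|P ∖ Q| = |P| − |P∩Q| = 44 − 4 = 40.00.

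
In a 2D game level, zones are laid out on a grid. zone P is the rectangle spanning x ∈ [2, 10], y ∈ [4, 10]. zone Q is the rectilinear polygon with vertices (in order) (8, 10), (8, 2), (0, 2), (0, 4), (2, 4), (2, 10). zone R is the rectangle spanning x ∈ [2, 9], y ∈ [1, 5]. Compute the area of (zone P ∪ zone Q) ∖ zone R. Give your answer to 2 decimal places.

45.00

|zone P ∪ zone Q| = 64.
|(zone P ∪ zone Q) ∩ zone R| = 19.
|(zone P ∪ zone Q) ∖ zone R| = 64 − 19 = 45.00.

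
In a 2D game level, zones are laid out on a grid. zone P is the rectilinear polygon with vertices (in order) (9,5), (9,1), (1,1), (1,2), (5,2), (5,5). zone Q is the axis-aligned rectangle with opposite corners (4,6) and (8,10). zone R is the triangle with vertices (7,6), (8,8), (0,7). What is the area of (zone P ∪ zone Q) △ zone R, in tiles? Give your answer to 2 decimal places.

32.79

|zone P ∪ zone Q| = 36.
|(zone P ∪ zone Q) ∩ zone R| = 5.3571.
|(zone P ∪ zone Q) △ zone R| = 36 + 7.5 − 10.7143 = 32.79.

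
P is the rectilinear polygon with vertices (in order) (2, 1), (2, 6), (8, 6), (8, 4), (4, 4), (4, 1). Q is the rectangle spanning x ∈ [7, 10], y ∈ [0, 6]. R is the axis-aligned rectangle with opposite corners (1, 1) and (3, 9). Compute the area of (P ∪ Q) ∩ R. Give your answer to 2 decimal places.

5.00

The region (P ∪ Q) ∩ R is the polygon with vertices (3,6), (3,1), (2,1), (2,6).
By the shoelace formula its area is 5.00.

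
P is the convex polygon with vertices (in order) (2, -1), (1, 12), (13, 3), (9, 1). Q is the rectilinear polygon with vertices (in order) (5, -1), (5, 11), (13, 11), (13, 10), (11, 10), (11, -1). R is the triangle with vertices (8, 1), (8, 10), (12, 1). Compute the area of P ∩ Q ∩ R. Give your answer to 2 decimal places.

12.35

The intersection is the polygon with vertices (11,2), (9,1), (8,1), (8,6.75), (10.167,5.125), (11,3.25).
By the shoelace formula its area is 12.35.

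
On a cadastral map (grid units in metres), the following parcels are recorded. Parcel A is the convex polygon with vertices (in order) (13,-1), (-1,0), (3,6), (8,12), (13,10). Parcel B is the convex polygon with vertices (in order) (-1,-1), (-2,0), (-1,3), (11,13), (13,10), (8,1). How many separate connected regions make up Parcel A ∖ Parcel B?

Parcel A ∖ Parcel B splits into 2 disjoint pieces (area 36.2027, area 3.9803).

2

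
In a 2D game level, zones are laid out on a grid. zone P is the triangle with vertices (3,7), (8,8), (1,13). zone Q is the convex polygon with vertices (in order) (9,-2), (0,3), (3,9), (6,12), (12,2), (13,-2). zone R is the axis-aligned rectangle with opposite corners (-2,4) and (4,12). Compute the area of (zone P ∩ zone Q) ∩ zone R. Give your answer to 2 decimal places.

The region (zone P ∩ zone Q) ∩ zone R is the polygon with vertices (3,7), (2.6,8.2), (3,9), (4,10), (4,7.2).
By the shoelace formula its area is 2.80.

2.80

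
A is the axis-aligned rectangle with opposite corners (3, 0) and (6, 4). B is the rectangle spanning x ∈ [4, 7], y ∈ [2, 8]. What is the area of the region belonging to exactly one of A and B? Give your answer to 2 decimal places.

|A∩B|: x∈[4,6], y∈[2,4] → 2·2 = 4.
|A △ B| = |A| + |B| − 2·|A∩B| = 12 + 18 − 8 = 22.00.

22.00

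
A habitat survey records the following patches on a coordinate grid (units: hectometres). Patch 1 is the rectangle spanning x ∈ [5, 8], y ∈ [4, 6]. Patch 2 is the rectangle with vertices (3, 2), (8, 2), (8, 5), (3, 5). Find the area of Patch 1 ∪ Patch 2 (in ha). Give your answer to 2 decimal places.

18.00

By inclusion–exclusion:
Individual areas: |Patch 1| = 6, |Patch 2| = 15.
|Patch 1∩Patch 2|: x∈[5,8], y∈[4,5] → 3·1 = 3.
|Patch 1 ∪ Patch 2| = 21 − 3 = 18.00.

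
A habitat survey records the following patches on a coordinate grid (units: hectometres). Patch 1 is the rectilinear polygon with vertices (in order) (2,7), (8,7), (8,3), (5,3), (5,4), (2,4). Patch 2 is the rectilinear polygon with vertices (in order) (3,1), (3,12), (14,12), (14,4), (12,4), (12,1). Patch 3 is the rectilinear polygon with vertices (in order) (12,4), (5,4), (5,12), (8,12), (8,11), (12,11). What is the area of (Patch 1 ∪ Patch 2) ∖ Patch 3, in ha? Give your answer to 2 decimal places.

66.00

|Patch 1 ∪ Patch 2| = 118.
|(Patch 1 ∪ Patch 2) ∩ Patch 3| = 52.
|(Patch 1 ∪ Patch 2) ∖ Patch 3| = 118 − 52 = 66.00.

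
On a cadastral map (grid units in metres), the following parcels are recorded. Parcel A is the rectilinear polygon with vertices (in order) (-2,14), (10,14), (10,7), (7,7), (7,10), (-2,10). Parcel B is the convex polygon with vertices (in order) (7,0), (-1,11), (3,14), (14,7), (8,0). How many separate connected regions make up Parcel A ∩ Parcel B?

Parcel A ∩ Parcel B is a single connected region.

1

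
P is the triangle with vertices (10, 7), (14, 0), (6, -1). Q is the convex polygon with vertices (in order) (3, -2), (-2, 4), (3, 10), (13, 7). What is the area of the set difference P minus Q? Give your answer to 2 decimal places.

|P| = 30, |P∩Q| = 4.6891.
|P ∖ Q| = |P| − |P∩Q| = 30 − 4.6891 = 25.31.

25.31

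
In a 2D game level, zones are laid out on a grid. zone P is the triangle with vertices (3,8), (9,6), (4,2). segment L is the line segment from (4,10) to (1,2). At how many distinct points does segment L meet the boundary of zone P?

The segment meets the boundary at (3.077,7.538), (3.222,7.926).

2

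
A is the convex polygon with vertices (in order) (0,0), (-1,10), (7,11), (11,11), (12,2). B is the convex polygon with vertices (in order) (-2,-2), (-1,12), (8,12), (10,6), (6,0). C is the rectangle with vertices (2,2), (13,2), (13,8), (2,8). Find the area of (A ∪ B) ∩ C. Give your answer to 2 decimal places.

The region (A ∪ B) ∩ C is the polygon with vertices (12,2), (2,2), (2,8), (11.333,8).
By the shoelace formula its area is 58.00.

58.00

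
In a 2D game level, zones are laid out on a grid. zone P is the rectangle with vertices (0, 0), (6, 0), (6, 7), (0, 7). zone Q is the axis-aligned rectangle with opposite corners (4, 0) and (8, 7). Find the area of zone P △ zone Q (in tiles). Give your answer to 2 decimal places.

|zone P∩zone Q|: x∈[4,6], y∈[0,7] → 2·7 = 14.
|zone P △ zone Q| = |zone P| + |zone Q| − 2·|zone P∩zone Q| = 42 + 28 − 28 = 42.00.

42.00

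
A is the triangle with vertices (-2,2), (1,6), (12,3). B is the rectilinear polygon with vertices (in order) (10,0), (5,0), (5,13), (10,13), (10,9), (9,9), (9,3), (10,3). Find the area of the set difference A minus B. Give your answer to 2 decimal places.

|A| = 26.5, |A∩B| = 7.0617.
|A ∖ B| = |A| − |A∩B| = 26.5 − 7.0617 = 19.44.

19.44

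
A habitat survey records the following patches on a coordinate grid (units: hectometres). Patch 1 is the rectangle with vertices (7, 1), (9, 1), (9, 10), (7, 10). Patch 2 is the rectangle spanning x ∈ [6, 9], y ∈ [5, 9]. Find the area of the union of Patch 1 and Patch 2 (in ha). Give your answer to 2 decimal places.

22.00

By inclusion–exclusion:
Individual areas: |Patch 1| = 18, |Patch 2| = 12.
|Patch 1∩Patch 2|: x∈[7,9], y∈[5,9] → 2·4 = 8.
|Patch 1 ∪ Patch 2| = 30 − 8 = 22.00.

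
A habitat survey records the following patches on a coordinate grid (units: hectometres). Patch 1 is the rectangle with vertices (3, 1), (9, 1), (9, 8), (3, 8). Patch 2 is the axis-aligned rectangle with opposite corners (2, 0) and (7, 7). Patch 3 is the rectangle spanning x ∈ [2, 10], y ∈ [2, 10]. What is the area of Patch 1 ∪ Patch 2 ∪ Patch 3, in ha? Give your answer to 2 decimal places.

By inclusion–exclusion:
Individual areas: |Patch 1| = 42, |Patch 2| = 35, |Patch 3| = 64.
|Patch 1∩Patch 2|: x∈[3,7], y∈[1,7] → 4·6 = 24.
|Patch 1∩Patch 3|: x∈[3,9], y∈[2,8] → 6·6 = 36.
|Patch 2∩Patch 3|: x∈[2,7], y∈[2,7] → 5·5 = 25.
|Patch 1∩Patch 2∩Patch 3| = 20.
|Patch 1 ∪ Patch 2 ∪ Patch 3| = 141 − 85 + 20 = 76.00.

76.00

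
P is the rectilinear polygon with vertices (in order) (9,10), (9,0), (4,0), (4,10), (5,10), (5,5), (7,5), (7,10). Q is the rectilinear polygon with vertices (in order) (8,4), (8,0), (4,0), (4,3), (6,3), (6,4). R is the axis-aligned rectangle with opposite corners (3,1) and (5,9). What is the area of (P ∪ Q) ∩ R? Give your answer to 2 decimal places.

The region (P ∪ Q) ∩ R is the polygon with vertices (4,3), (4,9), (5,9), (5,5), (5,1), (4,1).
By the shoelace formula its area is 8.00.

8.00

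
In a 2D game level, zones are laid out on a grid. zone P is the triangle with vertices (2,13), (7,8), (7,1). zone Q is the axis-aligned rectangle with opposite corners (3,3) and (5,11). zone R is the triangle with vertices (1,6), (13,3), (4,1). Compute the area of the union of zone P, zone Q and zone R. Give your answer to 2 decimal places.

By inclusion–exclusion:
Individual areas: |zone P| = 17.5, |zone Q| = 16, |zone R| = 25.5.
|zone P∩zone Q| = 5.1.
|zone P∩zone R| = 2.7641.
|zone Q∩zone R| = 4.5.
|zone P∩zone Q∩zone R| = 0.
|zone P ∪ zone Q ∪ zone R| = 59 − 12.3641 + 0 = 46.64.

46.64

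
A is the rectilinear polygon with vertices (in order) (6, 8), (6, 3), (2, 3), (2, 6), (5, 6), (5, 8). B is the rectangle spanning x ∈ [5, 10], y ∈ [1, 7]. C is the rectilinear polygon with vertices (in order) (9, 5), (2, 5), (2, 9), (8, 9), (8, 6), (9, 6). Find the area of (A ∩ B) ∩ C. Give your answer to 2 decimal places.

The region (A ∩ B) ∩ C is the polygon with vertices (5,6), (5,7), (6,7), (6,5), (5,5).
By the shoelace formula its area is 2.00.

2.00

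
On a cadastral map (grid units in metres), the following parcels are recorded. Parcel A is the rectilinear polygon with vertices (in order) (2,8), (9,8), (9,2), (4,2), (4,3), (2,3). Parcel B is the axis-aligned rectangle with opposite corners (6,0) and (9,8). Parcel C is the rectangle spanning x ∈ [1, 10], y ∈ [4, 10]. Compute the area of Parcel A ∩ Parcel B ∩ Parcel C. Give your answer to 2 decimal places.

12.00

The intersection is the polygon with vertices (9,4), (6,4), (6,8), (9,8).
By the shoelace formula its area is 12.00.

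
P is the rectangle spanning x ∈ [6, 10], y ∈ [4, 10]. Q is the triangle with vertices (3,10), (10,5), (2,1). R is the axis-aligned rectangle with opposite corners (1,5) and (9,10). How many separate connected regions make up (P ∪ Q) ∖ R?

1

(P ∪ Q) ∖ R is a single connected region.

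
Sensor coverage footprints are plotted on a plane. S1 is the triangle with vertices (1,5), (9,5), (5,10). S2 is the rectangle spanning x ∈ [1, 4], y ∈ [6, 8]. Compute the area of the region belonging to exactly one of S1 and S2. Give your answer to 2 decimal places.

|S1| = 20, |S2| = 6, |S1∩S2| = 2.8.
|S1 △ S2| = |S1| + |S2| − 2·|S1∩S2| = 20 + 6 − 5.6 = 20.40.

20.40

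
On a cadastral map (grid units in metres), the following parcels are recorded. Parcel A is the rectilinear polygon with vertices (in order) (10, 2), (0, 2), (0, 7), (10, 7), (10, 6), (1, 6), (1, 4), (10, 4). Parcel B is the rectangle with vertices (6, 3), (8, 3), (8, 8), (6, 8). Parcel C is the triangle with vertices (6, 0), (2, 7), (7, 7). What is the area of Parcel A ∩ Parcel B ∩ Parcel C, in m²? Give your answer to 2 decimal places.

1.43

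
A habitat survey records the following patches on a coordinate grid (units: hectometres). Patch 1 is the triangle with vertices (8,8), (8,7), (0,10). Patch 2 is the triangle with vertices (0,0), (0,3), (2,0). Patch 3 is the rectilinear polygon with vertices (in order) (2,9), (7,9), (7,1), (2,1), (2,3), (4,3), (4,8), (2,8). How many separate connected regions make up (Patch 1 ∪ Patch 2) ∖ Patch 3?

3

(Patch 1 ∪ Patch 2) ∖ Patch 3 splits into 3 disjoint pieces (area 0.9375, area 0.6667, area 3).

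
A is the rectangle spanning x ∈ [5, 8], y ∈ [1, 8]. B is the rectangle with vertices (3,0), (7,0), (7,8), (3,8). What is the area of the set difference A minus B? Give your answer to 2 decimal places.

7.00

|A∩B|: x∈[5,7], y∈[1,8] → 2·7 = 14.
|A| = 21.
|A ∖ B| = |A| − |A∩B| = 21 − 14 = 7.00.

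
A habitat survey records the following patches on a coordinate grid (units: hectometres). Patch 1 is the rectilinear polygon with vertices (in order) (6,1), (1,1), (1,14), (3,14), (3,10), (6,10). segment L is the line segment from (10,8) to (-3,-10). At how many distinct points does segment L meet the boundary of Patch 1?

The segment meets the boundary at (4.944,1), (6,2.462).

2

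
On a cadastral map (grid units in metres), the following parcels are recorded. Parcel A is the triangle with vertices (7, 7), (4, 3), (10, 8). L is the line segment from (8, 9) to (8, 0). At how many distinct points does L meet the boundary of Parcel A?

The segment meets the boundary at (8,6.333), (8,7.333).

2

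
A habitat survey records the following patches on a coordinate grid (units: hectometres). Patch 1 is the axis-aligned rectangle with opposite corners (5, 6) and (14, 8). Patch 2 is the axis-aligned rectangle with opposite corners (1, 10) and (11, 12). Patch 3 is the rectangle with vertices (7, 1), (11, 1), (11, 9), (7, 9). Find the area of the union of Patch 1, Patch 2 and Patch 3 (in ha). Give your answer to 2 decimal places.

62.00

By inclusion–exclusion:
Individual areas: |Patch 1| = 18, |Patch 2| = 20, |Patch 3| = 32.
|Patch 1∩Patch 2| = 0 (no overlap).
|Patch 1∩Patch 3|: x∈[7,11], y∈[6,8] → 4·2 = 8.
|Patch 2∩Patch 3| = 0 (no overlap).
|Patch 1∩Patch 2∩Patch 3| = 0.
|Patch 1 ∪ Patch 2 ∪ Patch 3| = 70 − 8 + 0 = 62.00.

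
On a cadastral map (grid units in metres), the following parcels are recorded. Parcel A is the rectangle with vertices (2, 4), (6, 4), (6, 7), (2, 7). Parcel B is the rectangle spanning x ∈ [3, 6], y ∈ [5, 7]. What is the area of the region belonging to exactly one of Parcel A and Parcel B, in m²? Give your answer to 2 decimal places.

|Parcel A∩Parcel B|: x∈[3,6], y∈[5,7] → 3·2 = 6.
|Parcel A △ Parcel B| = |Parcel A| + |Parcel B| − 2·|Parcel A∩Parcel B| = 12 + 6 − 12 = 6.00.

6.00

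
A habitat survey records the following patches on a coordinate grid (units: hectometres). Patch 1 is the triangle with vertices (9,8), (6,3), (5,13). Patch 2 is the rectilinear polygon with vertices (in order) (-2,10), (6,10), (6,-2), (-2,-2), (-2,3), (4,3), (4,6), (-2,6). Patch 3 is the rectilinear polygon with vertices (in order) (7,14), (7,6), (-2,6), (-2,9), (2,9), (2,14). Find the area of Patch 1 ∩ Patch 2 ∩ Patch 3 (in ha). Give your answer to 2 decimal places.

The intersection is the polygon with vertices (6,10), (6,6), (5.7,6), (5.3,10).
By the shoelace formula its area is 2.00.

2.00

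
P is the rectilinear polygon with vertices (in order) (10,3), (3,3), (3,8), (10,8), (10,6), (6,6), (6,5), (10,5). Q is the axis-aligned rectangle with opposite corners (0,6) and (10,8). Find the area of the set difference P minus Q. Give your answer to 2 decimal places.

17.00

|P| = 31, |P∩Q| = 14.
|P ∖ Q| = |P| − |P∩Q| = 31 − 14 = 17.00.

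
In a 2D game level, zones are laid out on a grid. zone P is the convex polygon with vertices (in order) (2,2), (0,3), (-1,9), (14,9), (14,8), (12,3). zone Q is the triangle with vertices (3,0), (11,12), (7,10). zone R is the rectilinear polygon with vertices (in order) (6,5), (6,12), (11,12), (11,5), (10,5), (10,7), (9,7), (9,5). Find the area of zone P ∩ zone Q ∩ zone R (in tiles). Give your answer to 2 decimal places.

The intersection is the polygon with vertices (6.333,5), (6,5), (6,7.5), (6.6,9), (9,9).
By the shoelace formula its area is 6.22.

6.22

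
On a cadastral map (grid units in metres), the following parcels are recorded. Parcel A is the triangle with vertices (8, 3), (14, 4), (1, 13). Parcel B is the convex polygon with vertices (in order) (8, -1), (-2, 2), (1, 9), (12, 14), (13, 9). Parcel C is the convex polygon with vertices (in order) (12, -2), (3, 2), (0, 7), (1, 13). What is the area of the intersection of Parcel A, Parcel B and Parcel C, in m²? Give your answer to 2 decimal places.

1.51

The intersection is the polygon with vertices (3.124,9.966), (3.2,10), (8.297,3.05), (8,3).
By the shoelace formula its area is 1.51.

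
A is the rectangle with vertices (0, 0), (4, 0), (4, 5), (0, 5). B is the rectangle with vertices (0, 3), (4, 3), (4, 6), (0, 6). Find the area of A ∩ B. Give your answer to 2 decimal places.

|A∩B|: x∈[0,4], y∈[3,5] → 4·2 = 8.

8.00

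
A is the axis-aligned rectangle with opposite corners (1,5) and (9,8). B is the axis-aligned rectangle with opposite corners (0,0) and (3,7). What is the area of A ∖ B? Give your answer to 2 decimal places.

|A∩B|: x∈[1,3], y∈[5,7] → 2·2 = 4.
|A| = 24.
|A ∖ B| = |A| − |A∩B| = 24 − 4 = 20.00.

20.00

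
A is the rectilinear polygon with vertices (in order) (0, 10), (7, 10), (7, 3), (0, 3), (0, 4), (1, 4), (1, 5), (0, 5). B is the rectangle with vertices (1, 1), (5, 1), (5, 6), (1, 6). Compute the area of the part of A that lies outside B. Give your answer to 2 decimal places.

36.00

|A| = 48, |A∩B| = 12.
|A ∖ B| = |A| − |A∩B| = 48 − 12 = 36.00.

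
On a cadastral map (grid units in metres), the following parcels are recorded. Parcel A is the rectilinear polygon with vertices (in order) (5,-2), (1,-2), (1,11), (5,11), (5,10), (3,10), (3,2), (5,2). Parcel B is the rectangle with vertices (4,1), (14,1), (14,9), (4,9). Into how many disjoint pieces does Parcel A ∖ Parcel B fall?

1

Parcel A ∖ Parcel B is a single connected region.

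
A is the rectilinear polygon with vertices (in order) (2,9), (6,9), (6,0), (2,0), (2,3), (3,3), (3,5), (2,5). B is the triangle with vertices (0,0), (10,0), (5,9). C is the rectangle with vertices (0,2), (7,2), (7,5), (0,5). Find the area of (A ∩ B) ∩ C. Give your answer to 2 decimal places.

|A ∩ B| = 25.5444.
|(A ∩ B) ∩ C| = 10.00.

10.00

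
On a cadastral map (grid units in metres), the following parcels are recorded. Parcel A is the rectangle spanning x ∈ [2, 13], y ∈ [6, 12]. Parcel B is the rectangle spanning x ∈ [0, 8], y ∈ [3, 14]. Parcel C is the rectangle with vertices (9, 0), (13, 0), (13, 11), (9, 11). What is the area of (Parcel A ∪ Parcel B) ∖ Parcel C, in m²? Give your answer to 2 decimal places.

98.00

|Parcel A ∪ Parcel B| = 118.
|(Parcel A ∪ Parcel B) ∩ Parcel C| = 20.
|(Parcel A ∪ Parcel B) ∖ Parcel C| = 118 − 20 = 98.00.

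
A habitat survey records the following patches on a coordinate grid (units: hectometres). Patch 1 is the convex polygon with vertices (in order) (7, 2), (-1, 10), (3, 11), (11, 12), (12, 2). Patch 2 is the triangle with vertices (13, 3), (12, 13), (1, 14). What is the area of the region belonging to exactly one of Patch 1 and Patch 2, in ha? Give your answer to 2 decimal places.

|Patch 1| = 83, |Patch 2| = 54.5, |Patch 1∩Patch 2| = 27.4806.
|Patch 1 △ Patch 2| = |Patch 1| + |Patch 2| − 2·|Patch 1∩Patch 2| = 83 + 54.5 − 54.9611 = 82.54.

82.54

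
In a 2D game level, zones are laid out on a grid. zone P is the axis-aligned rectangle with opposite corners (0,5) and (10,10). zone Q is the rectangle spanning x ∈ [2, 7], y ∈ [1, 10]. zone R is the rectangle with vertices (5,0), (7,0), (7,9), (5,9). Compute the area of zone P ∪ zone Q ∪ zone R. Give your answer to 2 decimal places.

72.00

By inclusion–exclusion:
Individual areas: |zone P| = 50, |zone Q| = 45, |zone R| = 18.
|zone P∩zone Q|: x∈[2,7], y∈[5,10] → 5·5 = 25.
|zone P∩zone R|: x∈[5,7], y∈[5,9] → 2·4 = 8.
|zone Q∩zone R|: x∈[5,7], y∈[1,9] → 2·8 = 16.
|zone P∩zone Q∩zone R| = 8.
|zone P ∪ zone Q ∪ zone R| = 113 − 49 + 8 = 72.00.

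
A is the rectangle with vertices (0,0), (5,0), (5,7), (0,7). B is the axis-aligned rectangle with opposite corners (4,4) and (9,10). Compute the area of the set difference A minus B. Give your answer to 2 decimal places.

32.00

|A∩B|: x∈[4,5], y∈[4,7] → 1·3 = 3.
|A| = 35.
|A ∖ B| = |A| − |A∩B| = 35 − 3 = 32.00.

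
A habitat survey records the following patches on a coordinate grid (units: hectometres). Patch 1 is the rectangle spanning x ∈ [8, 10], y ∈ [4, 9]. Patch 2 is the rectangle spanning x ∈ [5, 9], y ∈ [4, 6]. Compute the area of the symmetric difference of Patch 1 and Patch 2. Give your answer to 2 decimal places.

14.00

|Patch 1∩Patch 2|: x∈[8,9], y∈[4,6] → 1·2 = 2.
|Patch 1 △ Patch 2| = |Patch 1| + |Patch 2| − 2·|Patch 1∩Patch 2| = 10 + 8 − 4 = 14.00.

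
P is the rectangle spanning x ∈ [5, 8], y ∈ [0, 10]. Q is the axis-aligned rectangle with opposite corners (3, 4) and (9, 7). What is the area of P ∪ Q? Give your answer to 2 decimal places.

39.00

By inclusion–exclusion:
Individual areas: |P| = 30, |Q| = 18.
|P∩Q|: x∈[5,8], y∈[4,7] → 3·3 = 9.
|P ∪ Q| = 48 − 9 = 39.00.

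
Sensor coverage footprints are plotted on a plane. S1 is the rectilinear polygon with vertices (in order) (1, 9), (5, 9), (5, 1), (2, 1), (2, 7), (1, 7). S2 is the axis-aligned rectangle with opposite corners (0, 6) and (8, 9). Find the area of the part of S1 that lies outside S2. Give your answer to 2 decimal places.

15.00

|S1| = 26, |S1∩S2| = 11.
|S1 ∖ S2| = |S1| − |S1∩S2| = 26 − 11 = 15.00.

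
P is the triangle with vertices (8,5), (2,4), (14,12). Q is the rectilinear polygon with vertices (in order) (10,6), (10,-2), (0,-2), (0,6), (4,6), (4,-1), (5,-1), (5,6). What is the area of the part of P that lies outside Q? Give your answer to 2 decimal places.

|P| = 18, |P∩Q| = 5.1786.
|P ∖ Q| = |P| − |P∩Q| = 18 − 5.1786 = 12.82.

12.82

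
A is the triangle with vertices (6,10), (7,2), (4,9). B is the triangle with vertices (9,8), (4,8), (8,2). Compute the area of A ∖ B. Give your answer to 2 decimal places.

4.21

|A| = 8.5, |A∩B| = 4.2874.
|A ∖ B| = |A| − |A∩B| = 8.5 − 4.2874 = 4.21.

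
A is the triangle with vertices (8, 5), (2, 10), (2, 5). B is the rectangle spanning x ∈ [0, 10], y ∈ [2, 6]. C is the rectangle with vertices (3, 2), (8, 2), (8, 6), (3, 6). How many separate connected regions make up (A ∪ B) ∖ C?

2

(A ∪ B) ∖ C splits into 2 disjoint pieces (area 21.6, area 8).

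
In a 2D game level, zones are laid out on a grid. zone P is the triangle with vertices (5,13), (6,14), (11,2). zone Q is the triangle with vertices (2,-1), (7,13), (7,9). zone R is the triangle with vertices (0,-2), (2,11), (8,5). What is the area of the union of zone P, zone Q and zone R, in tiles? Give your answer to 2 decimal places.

By inclusion–exclusion:
Individual areas: |zone P| = 8.5, |zone Q| = 10, |zone R| = 45.
|zone P∩zone Q| = 1.2624.
|zone P∩zone R| = 0.
|zone Q∩zone R| = 4.9487.
|zone P∩zone Q∩zone R| = 0.
|zone P ∪ zone Q ∪ zone R| = 63.5 − 6.2111 + 0 = 57.29.

57.29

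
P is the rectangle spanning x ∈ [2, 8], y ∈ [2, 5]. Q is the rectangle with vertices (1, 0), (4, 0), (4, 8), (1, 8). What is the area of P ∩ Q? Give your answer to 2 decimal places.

|P∩Q|: x∈[2,4], y∈[2,5] → 2·3 = 6.

6.00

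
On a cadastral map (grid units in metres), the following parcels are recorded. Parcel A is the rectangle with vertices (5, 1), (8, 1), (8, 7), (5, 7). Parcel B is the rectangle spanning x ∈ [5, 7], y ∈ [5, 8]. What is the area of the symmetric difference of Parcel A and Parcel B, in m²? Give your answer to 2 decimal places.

16.00

|Parcel A∩Parcel B|: x∈[5,7], y∈[5,7] → 2·2 = 4.
|Parcel A △ Parcel B| = |Parcel A| + |Parcel B| − 2·|Parcel A∩Parcel B| = 18 + 6 − 8 = 16.00.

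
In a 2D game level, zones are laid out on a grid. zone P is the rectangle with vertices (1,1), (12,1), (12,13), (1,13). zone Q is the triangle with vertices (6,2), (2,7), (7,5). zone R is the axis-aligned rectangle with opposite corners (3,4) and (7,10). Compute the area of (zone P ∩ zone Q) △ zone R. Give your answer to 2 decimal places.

|zone P ∩ zone Q| = 8.5.
|(zone P ∩ zone Q) ∩ zone R| = 5.8083.
|(zone P ∩ zone Q) △ zone R| = 8.5 + 24 − 11.6167 = 20.88.

20.88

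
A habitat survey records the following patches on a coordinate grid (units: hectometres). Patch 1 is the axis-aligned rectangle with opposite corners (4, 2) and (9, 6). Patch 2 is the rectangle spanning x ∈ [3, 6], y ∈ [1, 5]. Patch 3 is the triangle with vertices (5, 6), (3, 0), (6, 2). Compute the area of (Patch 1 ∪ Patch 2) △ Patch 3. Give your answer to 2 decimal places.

20.17

|Patch 1 ∪ Patch 2| = 26.
|(Patch 1 ∪ Patch 2) ∩ Patch 3| = 6.4167.
|(Patch 1 ∪ Patch 2) △ Patch 3| = 26 + 7 − 12.8333 = 20.17.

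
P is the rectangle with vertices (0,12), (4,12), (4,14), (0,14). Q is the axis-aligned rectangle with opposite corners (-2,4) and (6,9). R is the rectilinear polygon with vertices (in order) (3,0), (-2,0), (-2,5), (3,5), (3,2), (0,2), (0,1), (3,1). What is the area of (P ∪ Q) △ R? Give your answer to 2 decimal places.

|P ∪ Q| = 48.
|(P ∪ Q) ∩ R| = 5.
|(P ∪ Q) △ R| = 48 + 22 − 10 = 60.00.

60.00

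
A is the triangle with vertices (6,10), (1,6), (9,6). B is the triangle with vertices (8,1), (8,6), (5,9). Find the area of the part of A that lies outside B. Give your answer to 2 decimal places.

|A| = 16, |A∩B| = 2.8125.
|A ∖ B| = |A| − |A∩B| = 16 − 2.8125 = 13.19.

13.19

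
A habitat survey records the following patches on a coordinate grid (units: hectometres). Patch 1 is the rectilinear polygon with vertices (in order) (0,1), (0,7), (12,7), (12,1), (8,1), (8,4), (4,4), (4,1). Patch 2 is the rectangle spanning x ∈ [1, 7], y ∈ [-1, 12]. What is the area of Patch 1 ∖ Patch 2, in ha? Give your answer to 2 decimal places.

|Patch 1| = 60, |Patch 1∩Patch 2| = 27.
|Patch 1 ∖ Patch 2| = |Patch 1| − |Patch 1∩Patch 2| = 60 − 27 = 33.00.

33.00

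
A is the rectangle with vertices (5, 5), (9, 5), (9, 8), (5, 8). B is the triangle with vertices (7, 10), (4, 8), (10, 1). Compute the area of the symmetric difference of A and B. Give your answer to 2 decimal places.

12.38

|A| = 12, |B| = 16.5, |A∩B| = 8.0595.
|A △ B| = |A| + |B| − 2·|A∩B| = 12 + 16.5 − 16.119 = 12.38.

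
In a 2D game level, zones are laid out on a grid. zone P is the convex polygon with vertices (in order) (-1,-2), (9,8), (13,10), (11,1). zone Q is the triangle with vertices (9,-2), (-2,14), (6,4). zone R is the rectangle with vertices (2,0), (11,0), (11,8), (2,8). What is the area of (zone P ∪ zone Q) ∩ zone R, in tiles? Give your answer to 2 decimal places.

|zone P ∪ zone Q| = 66.7963.
|(zone P ∪ zone Q) ∩ zone R| = 48.90.

48.90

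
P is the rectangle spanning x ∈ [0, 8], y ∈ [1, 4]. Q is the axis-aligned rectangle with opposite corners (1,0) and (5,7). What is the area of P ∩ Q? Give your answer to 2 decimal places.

12.00

|P∩Q|: x∈[1,5], y∈[1,4] → 4·3 = 12.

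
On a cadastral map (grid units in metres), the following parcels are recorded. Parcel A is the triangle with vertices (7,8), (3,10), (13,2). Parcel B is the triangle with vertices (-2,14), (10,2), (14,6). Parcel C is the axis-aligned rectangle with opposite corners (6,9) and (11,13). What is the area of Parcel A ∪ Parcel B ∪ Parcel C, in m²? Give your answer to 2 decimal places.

67.25

By inclusion–exclusion:
Individual areas: |Parcel A| = 6, |Parcel B| = 48, |Parcel C| = 20.
|Parcel A∩Parcel B| = 5.75.
|Parcel A∩Parcel C| = 0.
|Parcel B∩Parcel C| = 1.
|Parcel A∩Parcel B∩Parcel C| = 0.
|Parcel A ∪ Parcel B ∪ Parcel C| = 74 − 6.75 + 0 = 67.25.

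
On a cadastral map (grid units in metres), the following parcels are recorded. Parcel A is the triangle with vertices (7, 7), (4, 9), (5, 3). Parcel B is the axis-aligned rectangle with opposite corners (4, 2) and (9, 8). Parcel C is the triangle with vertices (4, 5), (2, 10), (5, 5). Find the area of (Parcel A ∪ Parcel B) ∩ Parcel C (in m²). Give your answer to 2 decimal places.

0.83

The region (Parcel A ∪ Parcel B) ∩ Parcel C is the polygon with vertices (4,6.667), (5,5), (4,5).
By the shoelace formula its area is 0.83.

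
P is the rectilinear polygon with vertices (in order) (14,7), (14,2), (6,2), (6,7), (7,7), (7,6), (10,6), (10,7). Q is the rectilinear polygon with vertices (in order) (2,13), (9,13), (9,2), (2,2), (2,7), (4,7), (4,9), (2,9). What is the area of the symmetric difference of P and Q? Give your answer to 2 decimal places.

84.00

|P| = 37, |Q| = 73, |P∩Q| = 13.
|P △ Q| = |P| + |Q| − 2·|P∩Q| = 37 + 73 − 26 = 84.00.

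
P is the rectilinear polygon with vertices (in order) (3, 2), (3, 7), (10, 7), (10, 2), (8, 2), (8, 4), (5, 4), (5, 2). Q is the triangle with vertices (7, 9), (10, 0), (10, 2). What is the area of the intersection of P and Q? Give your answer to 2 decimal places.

The intersection is the polygon with vertices (7.857,7), (10,2), (9.333,2), (7.667,7).
By the shoelace formula its area is 2.14.

2.14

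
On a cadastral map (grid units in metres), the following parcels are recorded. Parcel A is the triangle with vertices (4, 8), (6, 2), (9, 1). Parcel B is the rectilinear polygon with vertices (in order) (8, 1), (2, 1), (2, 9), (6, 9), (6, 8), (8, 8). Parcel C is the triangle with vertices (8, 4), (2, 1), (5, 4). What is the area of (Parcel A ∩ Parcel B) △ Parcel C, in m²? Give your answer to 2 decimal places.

|Parcel A ∩ Parcel B| = 7.4667.
|(Parcel A ∩ Parcel B) ∩ Parcel C| = 1.2832.
|(Parcel A ∩ Parcel B) △ Parcel C| = 7.4667 + 4.5 − 2.5664 = 9.40.

9.40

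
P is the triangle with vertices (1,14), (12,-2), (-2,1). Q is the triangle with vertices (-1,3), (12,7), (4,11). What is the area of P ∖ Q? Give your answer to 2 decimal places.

|P| = 95.5, |P∩Q| = 23.2232.
|P ∖ Q| = |P| − |P∩Q| = 95.5 − 23.2232 = 72.28.

72.28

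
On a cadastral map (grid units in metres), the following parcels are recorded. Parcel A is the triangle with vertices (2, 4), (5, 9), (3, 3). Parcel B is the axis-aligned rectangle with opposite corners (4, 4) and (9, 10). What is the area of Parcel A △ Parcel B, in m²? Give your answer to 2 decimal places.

|Parcel A| = 4, |Parcel B| = 30, |Parcel A∩Parcel B| = 0.6667.
|Parcel A △ Parcel B| = |Parcel A| + |Parcel B| − 2·|Parcel A∩Parcel B| = 4 + 30 − 1.3333 = 32.67.

32.67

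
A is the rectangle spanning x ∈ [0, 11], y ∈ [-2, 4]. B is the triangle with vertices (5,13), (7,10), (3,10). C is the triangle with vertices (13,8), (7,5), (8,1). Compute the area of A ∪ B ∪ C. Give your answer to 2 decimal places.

81.16

By inclusion–exclusion:
Individual areas: |A| = 66, |B| = 6, |C| = 13.5.
|A∩B| = 0.
|A∩C| = 4.3393.
|B∩C| = 0.
|A∩B∩C| = 0.
|A ∪ B ∪ C| = 85.5 − 4.3393 + 0 = 81.16.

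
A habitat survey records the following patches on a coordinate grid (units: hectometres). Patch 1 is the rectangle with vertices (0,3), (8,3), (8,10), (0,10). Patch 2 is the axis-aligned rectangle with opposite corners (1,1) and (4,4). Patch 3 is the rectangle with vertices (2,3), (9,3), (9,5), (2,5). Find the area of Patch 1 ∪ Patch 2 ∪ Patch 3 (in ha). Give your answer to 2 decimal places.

By inclusion–exclusion:
Individual areas: |Patch 1| = 56, |Patch 2| = 9, |Patch 3| = 14.
|Patch 1∩Patch 2|: x∈[1,4], y∈[3,4] → 3·1 = 3.
|Patch 1∩Patch 3|: x∈[2,8], y∈[3,5] → 6·2 = 12.
|Patch 2∩Patch 3|: x∈[2,4], y∈[3,4] → 2·1 = 2.
|Patch 1∩Patch 2∩Patch 3| = 2.
|Patch 1 ∪ Patch 2 ∪ Patch 3| = 79 − 17 + 2 = 64.00.

64.00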